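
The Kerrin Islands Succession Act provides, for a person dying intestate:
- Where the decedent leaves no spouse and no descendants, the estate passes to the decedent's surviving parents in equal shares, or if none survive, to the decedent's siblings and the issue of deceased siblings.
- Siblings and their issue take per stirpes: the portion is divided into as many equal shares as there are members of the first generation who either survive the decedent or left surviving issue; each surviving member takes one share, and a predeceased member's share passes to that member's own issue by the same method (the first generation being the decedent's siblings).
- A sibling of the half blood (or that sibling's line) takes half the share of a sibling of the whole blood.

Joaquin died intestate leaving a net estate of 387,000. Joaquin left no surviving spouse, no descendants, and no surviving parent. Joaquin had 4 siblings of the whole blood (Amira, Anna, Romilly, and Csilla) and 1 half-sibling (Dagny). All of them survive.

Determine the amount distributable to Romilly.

The entire 387,000 passes to the siblings and their issue.
Counting each half-blood sibling's line as half a unit, there are 9/2 units in 387,000, so one unit is 86,000. Whole-blood lines (Amira, Anna, Romilly, and Csilla) take 86,000 each; half-blood lines (Dagny) take 43,000 each.

Romilly receives 86,000.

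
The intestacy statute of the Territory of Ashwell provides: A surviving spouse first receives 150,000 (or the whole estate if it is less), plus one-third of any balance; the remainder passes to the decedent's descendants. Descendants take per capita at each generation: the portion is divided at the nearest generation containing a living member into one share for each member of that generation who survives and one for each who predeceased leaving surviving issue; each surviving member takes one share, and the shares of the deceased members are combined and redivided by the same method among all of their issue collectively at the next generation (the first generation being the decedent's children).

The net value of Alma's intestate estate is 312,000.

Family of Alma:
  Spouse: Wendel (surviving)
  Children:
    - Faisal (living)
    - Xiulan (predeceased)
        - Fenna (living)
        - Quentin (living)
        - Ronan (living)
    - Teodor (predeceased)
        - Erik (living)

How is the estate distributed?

Wendel: 204,000; Faisal: 36,000; Fenna: 18,000; Quentin: 18,000; Ronan: 18,000; Erik: 18,000

Wendel first takes 150,000, leaving a balance of 162,000. Wendel then takes one-third of the balance (54,000), for a total of 204,000. The remaining 108,000 passes to the descendants.
The descendants' portion (108,000) is divided at the children's generation into 3 shares of 36,000. Faisal takes 36,000. The 2 shares of the deceased (Xiulan and Teodor) are combined into a pool of 72,000.
That pool (72,000) is divided at the grandchildren's generation equally among Fenna, Quentin, Ronan, and Erik: 18,000 each.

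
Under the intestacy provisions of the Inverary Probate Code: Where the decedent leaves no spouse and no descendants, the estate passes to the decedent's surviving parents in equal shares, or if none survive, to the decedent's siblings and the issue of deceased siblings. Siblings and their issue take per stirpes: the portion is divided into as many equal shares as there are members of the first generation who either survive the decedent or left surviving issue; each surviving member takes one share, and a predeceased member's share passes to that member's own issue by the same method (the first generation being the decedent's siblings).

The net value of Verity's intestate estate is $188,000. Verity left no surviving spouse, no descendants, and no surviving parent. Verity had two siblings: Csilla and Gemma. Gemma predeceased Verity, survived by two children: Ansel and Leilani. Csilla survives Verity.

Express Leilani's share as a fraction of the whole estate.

Leilani receives 1/4 of the estate.

The entire $188,000 passes to the siblings and their issue.
That amount ($188,000) is divided into 2 shares of $94,000: Csilla takes $94,000; Gemma's $94,000 share passes to Gemma's issue.
Gemma's share ($94,000) is divided into 2 shares of $47,000: Ansel and Leilani each take $47,000.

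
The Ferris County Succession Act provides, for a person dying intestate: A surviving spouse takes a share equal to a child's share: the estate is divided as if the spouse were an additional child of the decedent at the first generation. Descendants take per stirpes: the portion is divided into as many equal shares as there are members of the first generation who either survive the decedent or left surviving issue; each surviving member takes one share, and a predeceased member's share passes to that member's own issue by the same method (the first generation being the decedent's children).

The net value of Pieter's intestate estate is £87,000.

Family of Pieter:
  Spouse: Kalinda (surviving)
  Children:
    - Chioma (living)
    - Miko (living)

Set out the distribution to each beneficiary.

Kalinda: £29,000; Chioma: £29,000; Miko: £29,000

The spouse counts as an additional share at the children's level, so there are 3 primary shares of £29,000. Kalinda takes one such share (£29,000).
The children's combined portion (£58,000) is divided into 2 shares of £29,000: Chioma and Miko each take £29,000.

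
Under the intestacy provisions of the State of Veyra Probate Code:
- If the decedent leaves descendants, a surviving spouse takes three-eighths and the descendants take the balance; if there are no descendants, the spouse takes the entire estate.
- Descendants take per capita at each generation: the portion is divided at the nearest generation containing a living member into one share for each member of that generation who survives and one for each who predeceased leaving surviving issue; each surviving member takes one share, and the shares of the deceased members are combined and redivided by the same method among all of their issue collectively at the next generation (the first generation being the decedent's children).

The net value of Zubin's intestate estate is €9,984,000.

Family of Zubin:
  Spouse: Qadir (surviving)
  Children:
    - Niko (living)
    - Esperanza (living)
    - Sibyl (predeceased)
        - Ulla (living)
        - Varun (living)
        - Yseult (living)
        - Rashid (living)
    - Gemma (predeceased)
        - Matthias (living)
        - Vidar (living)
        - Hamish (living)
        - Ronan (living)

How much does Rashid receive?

Rashid receives €390,000.

Qadir takes three-eighths of €9,984,000 = €3,744,000. The remaining €6,240,000 passes to the descendants.
The descendants' portion (€6,240,000) is divided at the children's generation into 4 shares of €1,560,000. Niko and Esperanza each take €1,560,000. The 2 shares of the deceased (Sibyl and Gemma) are combined into a pool of €3,120,000.
That pool (€3,120,000) is divided at the grandchildren's generation equally among Ulla, Varun, Yseult, Rashid, Matthias, Vidar, Hamish, and Ronan: €390,000 each.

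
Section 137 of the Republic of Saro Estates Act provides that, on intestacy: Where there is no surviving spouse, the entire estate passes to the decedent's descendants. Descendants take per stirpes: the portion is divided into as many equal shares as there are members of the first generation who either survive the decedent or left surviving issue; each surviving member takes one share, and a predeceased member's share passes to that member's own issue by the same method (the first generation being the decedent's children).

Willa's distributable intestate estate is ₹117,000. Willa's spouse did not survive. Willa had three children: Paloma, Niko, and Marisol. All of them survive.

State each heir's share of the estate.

The entire ₹117,000 passes to the descendants.
That amount (₹117,000) is divided into 3 shares of ₹39,000: Paloma, Niko, and Marisol each take ₹39,000.

Paloma: ₹39,000; Niko: ₹39,000; Marisol: ₹39,000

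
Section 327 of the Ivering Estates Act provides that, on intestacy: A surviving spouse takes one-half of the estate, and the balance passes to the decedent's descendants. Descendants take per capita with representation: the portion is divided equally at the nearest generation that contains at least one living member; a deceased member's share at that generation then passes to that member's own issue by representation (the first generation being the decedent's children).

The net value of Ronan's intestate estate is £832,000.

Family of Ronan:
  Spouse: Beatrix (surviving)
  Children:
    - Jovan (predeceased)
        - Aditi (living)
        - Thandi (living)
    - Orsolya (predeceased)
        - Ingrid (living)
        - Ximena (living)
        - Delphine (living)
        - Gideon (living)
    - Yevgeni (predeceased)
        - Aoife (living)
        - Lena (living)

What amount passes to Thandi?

Beatrix takes one-half of £832,000 = £416,000. The remaining £416,000 passes to the descendants.
No child survives, so the initial division is made at the grandchildren's generation.
The descendants' portion (£416,000) is divided into 8 shares of £52,000: Aditi, Thandi, Ingrid, Ximena, Delphine, Gideon, Aoife, and Lena each take £52,000.

Thandi receives £52,000.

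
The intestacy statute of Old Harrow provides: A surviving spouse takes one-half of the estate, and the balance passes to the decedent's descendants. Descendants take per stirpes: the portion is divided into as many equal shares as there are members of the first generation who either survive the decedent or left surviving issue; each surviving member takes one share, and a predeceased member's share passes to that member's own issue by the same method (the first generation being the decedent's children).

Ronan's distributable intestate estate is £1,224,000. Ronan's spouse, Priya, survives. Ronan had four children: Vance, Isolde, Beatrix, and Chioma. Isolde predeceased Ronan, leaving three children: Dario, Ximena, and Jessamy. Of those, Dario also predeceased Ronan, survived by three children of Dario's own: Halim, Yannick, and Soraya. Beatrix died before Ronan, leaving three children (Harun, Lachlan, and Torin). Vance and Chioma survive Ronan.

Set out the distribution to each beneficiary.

Priya: £612,000; Vance: £153,000; Halim: £17,000; Yannick: £17,000; Soraya: £17,000; Ximena: £51,000; Jessamy: £51,000; Harun: £51,000; Lachlan: £51,000; Torin: £51,000; Chioma: £153,000

Priya takes one-half of £1,224,000 = £612,000. The remaining £612,000 passes to the descendants.
The descendants' portion (£612,000) is divided into 4 shares of £153,000: Vance and Chioma each take £153,000; Isolde's £153,000 share passes to Isolde's issue; Beatrix's £153,000 share passes to Beatrix's issue.
Isolde's share (£153,000) is divided into 3 shares of £51,000: Ximena and Jessamy each take £51,000; Dario's £51,000 share passes to Dario's issue.
Dario's share (£51,000) is divided into 3 shares of £17,000: Halim, Yannick, and Soraya each take £17,000.
Beatrix's share (£153,000) is divided into 3 shares of £51,000: Harun, Lachlan, and Torin each take £51,000.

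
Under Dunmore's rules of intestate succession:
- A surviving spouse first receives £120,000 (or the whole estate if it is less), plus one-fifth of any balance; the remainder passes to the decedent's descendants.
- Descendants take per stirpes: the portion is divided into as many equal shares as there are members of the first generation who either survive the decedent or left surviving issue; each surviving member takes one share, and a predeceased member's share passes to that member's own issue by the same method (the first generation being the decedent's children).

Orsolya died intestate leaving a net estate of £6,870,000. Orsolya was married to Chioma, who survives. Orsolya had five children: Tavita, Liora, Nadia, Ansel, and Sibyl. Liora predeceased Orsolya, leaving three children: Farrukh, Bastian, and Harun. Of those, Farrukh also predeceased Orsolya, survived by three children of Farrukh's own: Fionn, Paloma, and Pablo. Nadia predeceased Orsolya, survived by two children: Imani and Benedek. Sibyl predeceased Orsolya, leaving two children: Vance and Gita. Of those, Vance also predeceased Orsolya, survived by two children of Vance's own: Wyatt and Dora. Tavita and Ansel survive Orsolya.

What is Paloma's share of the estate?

Chioma first takes £120,000, leaving a balance of £6,750,000. Chioma then takes one-fifth of the balance (£1,350,000), for a total of £1,470,000. The remaining £5,400,000 passes to the descendants.
The descendants' portion (£5,400,000) is divided into 5 shares of £1,080,000: Tavita and Ansel each take £1,080,000; Liora's £1,080,000 share passes to Liora's issue; Nadia's £1,080,000 share passes to Nadia's issue; Sibyl's £1,080,000 share passes to Sibyl's issue.
Liora's share (£1,080,000) is divided into 3 shares of £360,000: Bastian and Harun each take £360,000; Farrukh's £360,000 share passes to Farrukh's issue.
Farrukh's share (£360,000) is divided into 3 shares of £120,000: Fionn, Paloma, and Pablo each take £120,000.
Nadia's share (£1,080,000) is divided into 2 shares of £540,000: Imani and Benedek each take £540,000.
Sibyl's share (£1,080,000) is divided into 2 shares of £540,000: Gita takes £540,000; Vance's £540,000 share passes to Vance's issue.
Vance's share (£540,000) is divided into 2 shares of £270,000: Wyatt and Dora each take £270,000.

Paloma receives £120,000.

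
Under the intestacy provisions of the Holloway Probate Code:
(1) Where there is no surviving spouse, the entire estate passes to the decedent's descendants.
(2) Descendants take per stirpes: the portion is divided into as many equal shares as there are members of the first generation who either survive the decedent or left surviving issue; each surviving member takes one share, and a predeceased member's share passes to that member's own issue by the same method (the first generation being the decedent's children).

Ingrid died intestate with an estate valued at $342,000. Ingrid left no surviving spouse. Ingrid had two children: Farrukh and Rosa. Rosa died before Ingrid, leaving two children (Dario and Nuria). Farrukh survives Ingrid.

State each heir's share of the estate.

Farrukh: $171,000; Dario: $85,500; Nuria: $85,500

The entire $342,000 passes to the descendants.
That amount ($342,000) is divided into 2 shares of $171,000: Farrukh takes $171,000; Rosa's $171,000 share passes to Rosa's issue.
Rosa's share ($171,000) is divided into 2 shares of $85,500: Dario and Nuria each take $85,500.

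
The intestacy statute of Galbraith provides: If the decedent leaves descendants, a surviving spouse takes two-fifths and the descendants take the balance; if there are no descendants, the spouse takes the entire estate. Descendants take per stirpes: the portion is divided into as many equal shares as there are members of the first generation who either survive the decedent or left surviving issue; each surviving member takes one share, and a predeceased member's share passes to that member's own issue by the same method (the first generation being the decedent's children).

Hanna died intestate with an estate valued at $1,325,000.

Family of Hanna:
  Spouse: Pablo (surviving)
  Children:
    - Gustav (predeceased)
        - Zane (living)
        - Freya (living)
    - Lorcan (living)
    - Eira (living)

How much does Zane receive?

Zane receives $132,500.

Pablo takes two-fifths of $1,325,000 = $530,000. The remaining $795,000 passes to the descendants.
The descendants' portion ($795,000) is divided into 3 shares of $265,000: Lorcan and Eira each take $265,000; Gustav's $265,000 share passes to Gustav's issue.
Gustav's share ($265,000) is divided into 2 shares of $132,500: Zane and Freya each take $132,500.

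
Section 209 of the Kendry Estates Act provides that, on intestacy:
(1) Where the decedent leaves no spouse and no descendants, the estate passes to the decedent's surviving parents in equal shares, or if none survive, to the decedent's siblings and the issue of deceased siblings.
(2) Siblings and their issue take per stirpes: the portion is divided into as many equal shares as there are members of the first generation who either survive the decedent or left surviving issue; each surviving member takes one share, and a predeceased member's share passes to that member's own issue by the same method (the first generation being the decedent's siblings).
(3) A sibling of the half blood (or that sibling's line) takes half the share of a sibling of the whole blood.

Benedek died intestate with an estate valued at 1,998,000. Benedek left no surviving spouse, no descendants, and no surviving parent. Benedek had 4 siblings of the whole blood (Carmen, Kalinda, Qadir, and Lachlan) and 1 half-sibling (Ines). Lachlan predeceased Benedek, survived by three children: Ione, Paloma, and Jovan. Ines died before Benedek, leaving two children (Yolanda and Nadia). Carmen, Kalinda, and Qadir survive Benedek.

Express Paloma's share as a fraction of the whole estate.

Paloma receives 2/27 of the estate.

The entire 1,998,000 passes to the siblings and their issue.
Counting each half-blood sibling's line as half a unit, there are 9/2 units in 1,998,000, so one unit is 444,000. Whole-blood lines (Carmen, Kalinda, Qadir, and Lachlan) take 444,000 each; half-blood lines (Ines) take 222,000 each.
Lachlan's share (444,000) is divided into 3 shares of 148,000: Ione, Paloma, and Jovan each take 148,000.
Ines's share (222,000) is divided into 2 shares of 111,000: Yolanda and Nadia each take 111,000.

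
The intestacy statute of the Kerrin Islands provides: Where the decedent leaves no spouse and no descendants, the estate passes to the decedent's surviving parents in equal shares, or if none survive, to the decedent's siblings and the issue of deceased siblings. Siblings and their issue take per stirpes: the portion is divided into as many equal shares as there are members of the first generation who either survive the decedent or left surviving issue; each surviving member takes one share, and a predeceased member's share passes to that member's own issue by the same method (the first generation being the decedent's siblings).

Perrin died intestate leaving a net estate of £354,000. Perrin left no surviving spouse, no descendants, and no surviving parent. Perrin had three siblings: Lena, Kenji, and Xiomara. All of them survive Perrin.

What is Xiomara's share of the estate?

Xiomara receives £118,000.

The entire £354,000 passes to the siblings and their issue.
That amount (£354,000) is divided into 3 shares of £118,000: Lena, Kenji, and Xiomara each take £118,000.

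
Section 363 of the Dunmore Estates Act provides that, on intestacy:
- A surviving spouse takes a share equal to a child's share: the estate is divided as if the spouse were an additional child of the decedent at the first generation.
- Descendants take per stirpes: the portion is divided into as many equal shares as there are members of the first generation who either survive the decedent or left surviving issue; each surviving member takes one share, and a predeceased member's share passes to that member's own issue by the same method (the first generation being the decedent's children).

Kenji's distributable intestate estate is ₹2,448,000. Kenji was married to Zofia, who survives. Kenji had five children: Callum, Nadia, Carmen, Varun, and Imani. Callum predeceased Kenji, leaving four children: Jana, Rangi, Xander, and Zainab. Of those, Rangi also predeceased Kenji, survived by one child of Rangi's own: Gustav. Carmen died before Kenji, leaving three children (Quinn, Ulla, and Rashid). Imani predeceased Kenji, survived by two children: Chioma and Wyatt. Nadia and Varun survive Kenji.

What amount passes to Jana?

Jana receives ₹102,000.

The spouse counts as an additional share at the children's level, so there are 6 primary shares of ₹408,000. Zofia takes one such share (₹408,000).
The children's combined portion (₹2,040,000) is divided into 5 shares of ₹408,000: Nadia and Varun each take ₹408,000; Callum's ₹408,000 share passes to Callum's issue; Carmen's ₹408,000 share passes to Carmen's issue; Imani's ₹408,000 share passes to Imani's issue.
Callum's share (₹408,000) is divided into 4 shares of ₹102,000: Jana, Xander, and Zainab each take ₹102,000; Rangi's ₹102,000 share passes to Rangi's issue.
Rangi's share (₹102,000) passes entirely to Gustav.
Carmen's share (₹408,000) is divided into 3 shares of ₹136,000: Quinn, Ulla, and Rashid each take ₹136,000.
Imani's share (₹408,000) is divided into 2 shares of ₹204,000: Chioma and Wyatt each take ₹204,000.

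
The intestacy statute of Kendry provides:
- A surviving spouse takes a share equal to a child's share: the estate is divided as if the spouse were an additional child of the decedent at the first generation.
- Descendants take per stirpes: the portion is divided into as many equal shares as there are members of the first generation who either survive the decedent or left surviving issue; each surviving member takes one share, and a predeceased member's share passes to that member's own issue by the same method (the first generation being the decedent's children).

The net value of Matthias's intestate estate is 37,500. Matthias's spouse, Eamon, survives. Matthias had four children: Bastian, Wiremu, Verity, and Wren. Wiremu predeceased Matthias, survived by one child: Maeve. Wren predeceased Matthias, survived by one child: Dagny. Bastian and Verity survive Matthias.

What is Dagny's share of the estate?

Dagny receives 7,500.

The spouse counts as an additional share at the children's level, so there are 5 primary shares of 7,500. Eamon takes one such share (7,500).
The children's combined portion (30,000) is divided into 4 shares of 7,500: Bastian and Verity each take 7,500; Wiremu's 7,500 share passes to Wiremu's issue; Wren's 7,500 share passes to Wren's issue.
Wiremu's share (7,500) passes entirely to Maeve.
Wren's share (7,500) passes entirely to Dagny.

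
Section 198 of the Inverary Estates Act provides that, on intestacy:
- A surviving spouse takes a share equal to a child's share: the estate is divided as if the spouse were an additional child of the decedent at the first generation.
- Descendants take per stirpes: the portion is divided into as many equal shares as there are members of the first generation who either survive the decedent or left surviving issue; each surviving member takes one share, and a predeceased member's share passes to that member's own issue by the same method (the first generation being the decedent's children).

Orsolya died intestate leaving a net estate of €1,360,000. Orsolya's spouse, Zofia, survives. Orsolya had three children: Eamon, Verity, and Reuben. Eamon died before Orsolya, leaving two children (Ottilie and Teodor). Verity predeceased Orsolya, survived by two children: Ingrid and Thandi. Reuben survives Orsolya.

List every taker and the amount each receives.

Zofia: €340,000; Ottilie: €170,000; Teodor: €170,000; Ingrid: €170,000; Thandi: €170,000; Reuben: €340,000

The spouse counts as an additional share at the children's level, so there are 4 primary shares of €340,000. Zofia takes one such share (€340,000).
The children's combined portion (€1,020,000) is divided into 3 shares of €340,000: Reuben takes €340,000; Eamon's €340,000 share passes to Eamon's issue; Verity's €340,000 share passes to Verity's issue.
Eamon's share (€340,000) is divided into 2 shares of €170,000: Ottilie and Teodor each take €170,000.
Verity's share (€340,000) is divided into 2 shares of €170,000: Ingrid and Thandi each take €170,000.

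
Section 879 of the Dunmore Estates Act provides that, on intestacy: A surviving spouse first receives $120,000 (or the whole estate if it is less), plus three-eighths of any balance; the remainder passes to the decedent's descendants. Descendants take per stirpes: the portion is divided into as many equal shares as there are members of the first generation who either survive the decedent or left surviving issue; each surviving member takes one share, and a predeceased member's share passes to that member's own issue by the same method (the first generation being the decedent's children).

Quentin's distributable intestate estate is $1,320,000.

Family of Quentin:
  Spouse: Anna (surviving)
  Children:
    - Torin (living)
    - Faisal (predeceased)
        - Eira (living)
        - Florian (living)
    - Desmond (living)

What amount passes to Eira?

Eira receives $125,000.

Anna first takes $120,000, leaving a balance of $1,200,000. Anna then takes three-eighths of the balance ($450,000), for a total of $570,000. The remaining $750,000 passes to the descendants.
The descendants' portion ($750,000) is divided into 3 shares of $250,000: Torin and Desmond each take $250,000; Faisal's $250,000 share passes to Faisal's issue.
Faisal's share ($250,000) is divided into 2 shares of $125,000: Eira and Florian each take $125,000.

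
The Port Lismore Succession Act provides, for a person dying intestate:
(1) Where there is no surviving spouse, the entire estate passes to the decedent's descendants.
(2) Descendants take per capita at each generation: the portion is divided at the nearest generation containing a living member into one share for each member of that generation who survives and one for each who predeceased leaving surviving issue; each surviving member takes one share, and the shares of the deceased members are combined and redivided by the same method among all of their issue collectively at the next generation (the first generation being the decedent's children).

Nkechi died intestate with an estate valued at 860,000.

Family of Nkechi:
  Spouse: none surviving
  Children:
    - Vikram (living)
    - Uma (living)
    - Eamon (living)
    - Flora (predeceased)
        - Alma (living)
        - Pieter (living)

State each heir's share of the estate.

Vikram: 215,000; Uma: 215,000; Eamon: 215,000; Alma: 107,500; Pieter: 107,500

The entire 860,000 passes to the descendants.
That amount (860,000) is divided at the children's generation into 4 shares of 215,000. Vikram, Uma, and Eamon each take 215,000. The remaining share for the deceased Flora (215,000) is carried to the next generation.
That pool (215,000) is divided at the grandchildren's generation equally among Alma and Pieter: 107,500 each.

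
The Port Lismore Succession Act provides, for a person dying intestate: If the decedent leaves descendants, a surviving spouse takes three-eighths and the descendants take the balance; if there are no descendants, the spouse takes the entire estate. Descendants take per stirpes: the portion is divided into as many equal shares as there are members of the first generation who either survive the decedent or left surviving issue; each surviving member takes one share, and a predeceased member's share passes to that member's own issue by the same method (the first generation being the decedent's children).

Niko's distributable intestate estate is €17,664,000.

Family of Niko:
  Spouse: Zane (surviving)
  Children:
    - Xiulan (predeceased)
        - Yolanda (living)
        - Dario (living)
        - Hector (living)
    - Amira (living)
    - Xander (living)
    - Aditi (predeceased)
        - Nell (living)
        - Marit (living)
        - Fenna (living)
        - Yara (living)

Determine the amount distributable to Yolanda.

Zane takes three-eighths of €17,664,000 = €6,624,000. The remaining €11,040,000 passes to the descendants.
The descendants' portion (€11,040,000) is divided into 4 shares of €2,760,000: Amira and Xander each take €2,760,000; Xiulan's €2,760,000 share passes to Xiulan's issue; Aditi's €2,760,000 share passes to Aditi's issue.
Xiulan's share (€2,760,000) is divided into 3 shares of €920,000: Yolanda, Dario, and Hector each take €920,000.
Aditi's share (€2,760,000) is divided into 4 shares of €690,000: Nell, Marit, Fenna, and Yara each take €690,000.

Yolanda receives €920,000.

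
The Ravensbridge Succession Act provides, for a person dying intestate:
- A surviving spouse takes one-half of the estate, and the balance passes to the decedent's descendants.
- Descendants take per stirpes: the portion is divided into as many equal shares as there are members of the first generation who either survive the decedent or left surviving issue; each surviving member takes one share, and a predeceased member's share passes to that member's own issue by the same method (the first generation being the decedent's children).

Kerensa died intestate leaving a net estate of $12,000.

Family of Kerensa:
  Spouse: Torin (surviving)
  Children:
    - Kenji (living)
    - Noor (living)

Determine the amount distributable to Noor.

Torin takes one-half of $12,000 = $6,000. The remaining $6,000 passes to the descendants.
The descendants' portion ($6,000) is divided into 2 shares of $3,000: Kenji and Noor each take $3,000.

Noor receives $3,000.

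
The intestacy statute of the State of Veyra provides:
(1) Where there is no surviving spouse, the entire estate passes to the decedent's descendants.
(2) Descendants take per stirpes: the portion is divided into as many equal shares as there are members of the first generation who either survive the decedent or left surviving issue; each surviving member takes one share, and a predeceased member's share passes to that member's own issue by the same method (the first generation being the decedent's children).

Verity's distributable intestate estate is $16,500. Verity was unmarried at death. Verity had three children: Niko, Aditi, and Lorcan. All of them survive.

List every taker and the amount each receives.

Niko: $5,500; Aditi: $5,500; Lorcan: $5,500

The entire $16,500 passes to the descendants.
That amount ($16,500) is divided into 3 shares of $5,500: Niko, Aditi, and Lorcan each take $5,500.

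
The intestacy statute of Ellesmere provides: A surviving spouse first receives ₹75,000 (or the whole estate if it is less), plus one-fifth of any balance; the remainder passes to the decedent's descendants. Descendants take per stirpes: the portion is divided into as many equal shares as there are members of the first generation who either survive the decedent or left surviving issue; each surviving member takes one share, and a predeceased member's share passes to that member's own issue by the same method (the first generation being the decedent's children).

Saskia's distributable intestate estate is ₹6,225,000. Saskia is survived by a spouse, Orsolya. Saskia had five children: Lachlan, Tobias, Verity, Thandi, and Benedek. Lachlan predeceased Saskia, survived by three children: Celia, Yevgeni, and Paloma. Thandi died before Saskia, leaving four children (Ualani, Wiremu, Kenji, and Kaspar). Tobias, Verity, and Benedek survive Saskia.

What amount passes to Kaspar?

Kaspar receives ₹246,000.

Orsolya first takes ₹75,000, leaving a balance of ₹6,150,000. Orsolya then takes one-fifth of the balance (₹1,230,000), for a total of ₹1,305,000. The remaining ₹4,920,000 passes to the descendants.
The descendants' portion (₹4,920,000) is divided into 5 shares of ₹984,000: Tobias, Verity, and Benedek each take ₹984,000; Lachlan's ₹984,000 share passes to Lachlan's issue; Thandi's ₹984,000 share passes to Thandi's issue.
Lachlan's share (₹984,000) is divided into 3 shares of ₹328,000: Celia, Yevgeni, and Paloma each take ₹328,000.
Thandi's share (₹984,000) is divided into 4 shares of ₹246,000: Ualani, Wiremu, Kenji, and Kaspar each take ₹246,000.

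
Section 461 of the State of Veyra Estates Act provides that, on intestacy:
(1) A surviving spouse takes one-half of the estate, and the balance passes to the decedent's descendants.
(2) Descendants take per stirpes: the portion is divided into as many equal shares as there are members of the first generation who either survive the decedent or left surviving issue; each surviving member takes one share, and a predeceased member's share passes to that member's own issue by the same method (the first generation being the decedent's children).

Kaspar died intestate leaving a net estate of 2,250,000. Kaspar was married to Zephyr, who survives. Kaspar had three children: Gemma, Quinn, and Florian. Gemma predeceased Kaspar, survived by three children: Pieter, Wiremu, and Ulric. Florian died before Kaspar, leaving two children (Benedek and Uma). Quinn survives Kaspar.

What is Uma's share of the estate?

Uma receives 187,500.

Zephyr takes one-half of 2,250,000 = 1,125,000. The remaining 1,125,000 passes to the descendants.
The descendants' portion (1,125,000) is divided into 3 shares of 375,000: Quinn takes 375,000; Gemma's 375,000 share passes to Gemma's issue; Florian's 375,000 share passes to Florian's issue.
Gemma's share (375,000) is divided into 3 shares of 125,000: Pieter, Wiremu, and Ulric each take 125,000.
Florian's share (375,000) is divided into 2 shares of 187,500: Benedek and Uma each take 187,500.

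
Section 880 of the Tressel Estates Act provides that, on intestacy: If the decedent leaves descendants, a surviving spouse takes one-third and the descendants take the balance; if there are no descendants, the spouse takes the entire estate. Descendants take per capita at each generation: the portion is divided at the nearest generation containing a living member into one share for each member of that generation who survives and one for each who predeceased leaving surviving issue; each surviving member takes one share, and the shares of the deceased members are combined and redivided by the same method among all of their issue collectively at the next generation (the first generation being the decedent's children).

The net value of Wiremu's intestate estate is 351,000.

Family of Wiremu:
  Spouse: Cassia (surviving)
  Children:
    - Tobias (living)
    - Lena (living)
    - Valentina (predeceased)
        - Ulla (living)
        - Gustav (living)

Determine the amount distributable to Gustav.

Gustav receives 39,000.

Cassia takes one-third of 351,000 = 117,000. The remaining 234,000 passes to the descendants.
The descendants' portion (234,000) is divided at the children's generation into 3 shares of 78,000. Tobias and Lena each take 78,000. The remaining share for the deceased Valentina (78,000) is carried to the next generation.
That pool (78,000) is divided at the grandchildren's generation equally among Ulla and Gustav: 39,000 each.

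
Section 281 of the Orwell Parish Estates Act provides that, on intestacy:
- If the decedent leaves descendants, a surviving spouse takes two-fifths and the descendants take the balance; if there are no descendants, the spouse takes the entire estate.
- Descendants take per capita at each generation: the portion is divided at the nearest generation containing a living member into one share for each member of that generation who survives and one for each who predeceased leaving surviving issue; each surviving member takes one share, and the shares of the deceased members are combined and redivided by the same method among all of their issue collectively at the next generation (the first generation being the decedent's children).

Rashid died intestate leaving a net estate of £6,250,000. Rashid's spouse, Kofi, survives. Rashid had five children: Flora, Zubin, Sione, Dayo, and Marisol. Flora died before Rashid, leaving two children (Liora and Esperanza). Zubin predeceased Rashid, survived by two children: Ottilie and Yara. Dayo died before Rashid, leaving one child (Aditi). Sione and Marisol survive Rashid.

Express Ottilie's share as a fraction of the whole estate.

Kofi takes two-fifths of £6,250,000 = £2,500,000. The remaining £3,750,000 passes to the descendants.
The descendants' portion (£3,750,000) is divided at the children's generation into 5 shares of £750,000. Sione and Marisol each take £750,000. The 3 shares of the deceased (Flora, Zubin, and Dayo) are combined into a pool of £2,250,000.
That pool (£2,250,000) is divided at the grandchildren's generation equally among Liora, Esperanza, Ottilie, Yara, and Aditi: £450,000 each.

Ottilie receives 9/125 of the estate.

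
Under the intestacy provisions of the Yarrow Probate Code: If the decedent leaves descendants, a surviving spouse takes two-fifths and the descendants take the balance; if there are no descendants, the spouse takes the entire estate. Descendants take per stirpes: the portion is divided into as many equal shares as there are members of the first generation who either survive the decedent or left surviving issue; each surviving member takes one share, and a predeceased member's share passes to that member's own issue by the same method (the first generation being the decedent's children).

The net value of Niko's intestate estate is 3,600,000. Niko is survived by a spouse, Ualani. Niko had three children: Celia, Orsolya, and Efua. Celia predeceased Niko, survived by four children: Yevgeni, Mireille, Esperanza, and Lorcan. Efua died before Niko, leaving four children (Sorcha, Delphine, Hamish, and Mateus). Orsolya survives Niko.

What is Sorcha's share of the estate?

Ualani takes two-fifths of 3,600,000 = 1,440,000. The remaining 2,160,000 passes to the descendants.
The descendants' portion (2,160,000) is divided into 3 shares of 720,000: Orsolya takes 720,000; Celia's 720,000 share passes to Celia's issue; Efua's 720,000 share passes to Efua's issue.
Celia's share (720,000) is divided into 4 shares of 180,000: Yevgeni, Mireille, Esperanza, and Lorcan each take 180,000.
Efua's share (720,000) is divided into 4 shares of 180,000: Sorcha, Delphine, Hamish, and Mateus each take 180,000.

Sorcha receives 180,000.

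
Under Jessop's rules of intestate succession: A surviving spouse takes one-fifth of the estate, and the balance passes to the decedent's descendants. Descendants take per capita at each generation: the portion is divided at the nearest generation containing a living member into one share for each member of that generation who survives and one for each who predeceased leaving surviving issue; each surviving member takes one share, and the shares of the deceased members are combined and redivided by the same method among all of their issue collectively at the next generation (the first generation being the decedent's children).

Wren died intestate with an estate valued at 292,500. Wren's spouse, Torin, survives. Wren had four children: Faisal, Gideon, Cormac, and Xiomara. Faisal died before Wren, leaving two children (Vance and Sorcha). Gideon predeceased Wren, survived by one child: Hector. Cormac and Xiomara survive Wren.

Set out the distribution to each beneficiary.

Torin takes one-fifth of 292,500 = 58,500. The remaining 234,000 passes to the descendants.
The descendants' portion (234,000) is divided at the children's generation into 4 shares of 58,500. Cormac and Xiomara each take 58,500. The 2 shares of the deceased (Faisal and Gideon) are combined into a pool of 117,000.
That pool (117,000) is divided at the grandchildren's generation equally among Vance, Sorcha, and Hector: 39,000 each.

Torin: 58,500; Vance: 39,000; Sorcha: 39,000; Hector: 39,000; Cormac: 58,500; Xiomara: 58,500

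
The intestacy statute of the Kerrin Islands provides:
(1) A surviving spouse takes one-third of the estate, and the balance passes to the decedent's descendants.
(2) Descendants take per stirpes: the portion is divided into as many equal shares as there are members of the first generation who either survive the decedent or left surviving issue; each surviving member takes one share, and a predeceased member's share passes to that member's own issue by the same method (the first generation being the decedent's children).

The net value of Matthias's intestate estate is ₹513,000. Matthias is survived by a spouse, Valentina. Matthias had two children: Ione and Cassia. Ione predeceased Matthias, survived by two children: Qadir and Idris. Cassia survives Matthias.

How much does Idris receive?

Valentina takes one-third of ₹513,000 = ₹171,000. The remaining ₹342,000 passes to the descendants.
The descendants' portion (₹342,000) is divided into 2 shares of ₹171,000: Cassia takes ₹171,000; Ione's ₹171,000 share passes to Ione's issue.
Ione's share (₹171,000) is divided into 2 shares of ₹85,500: Qadir and Idris each take ₹85,500.

Idris receives ₹85,500.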